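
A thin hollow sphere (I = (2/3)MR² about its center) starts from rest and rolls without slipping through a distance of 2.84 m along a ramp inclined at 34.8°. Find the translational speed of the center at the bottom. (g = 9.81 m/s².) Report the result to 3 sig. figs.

v ≈ 4.37 m/s

Here I = (2/3)MR², so the shape factor k = I/(MR²) = 2/3.
Since it rolls without slipping, ω = v/R and KE = ½Mv² + ½Iω² = ½(1+k)Mv² = (5/6)Mv².
The vertical drop is h = L sinθ = 2.84 × sin34.8° = 1.621 m.
Energy conservation: Mgh = (5/6)Mv², so v = √(2gh/(1+k)) = √(2 × 9.81 × 1.621 / 1.667) ≈ 4.37 m/s.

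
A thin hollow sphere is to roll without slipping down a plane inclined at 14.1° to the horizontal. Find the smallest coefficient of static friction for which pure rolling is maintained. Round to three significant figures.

μ_min ≈ 0.100

With I = (2/3)MR², the ratio k = I/(MR²) is 2/3.
Along the incline Mg sinθ − f = Ma, and torque about the center fR = Iα = kMR²(a/R) gives f = kMa.
These give a = g sinθ/(1+k) and the required friction f = kMg sinθ/(1+k).
The normal force is N = Mg cosθ, so μ_min = f/N = k tanθ/(1+k).
μ_min = (2/3) × tan14.1° / 1.667 ≈ 0.100.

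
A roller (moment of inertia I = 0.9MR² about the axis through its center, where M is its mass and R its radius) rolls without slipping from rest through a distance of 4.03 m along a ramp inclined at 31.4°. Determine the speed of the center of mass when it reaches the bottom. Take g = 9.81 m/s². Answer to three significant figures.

For this body I = 0.9MR², i.e. k = I/(MR²) = 0.9.
The rolling condition ω = v/R makes the rotational term ½I(v/R)² = ½kMv², so KE_total = ½(1+k)Mv² = (19/20)Mv².
The vertical drop is h = L sinθ = 4.03 × sin31.4° = 2.1 m.
Setting Mgh = (19/20)Mv² gives v = √(2gh/(1+k)) = √(2·9.81·2.1/1.9) ≈ 4.66 m/s.

v ≈ 4.66 m/s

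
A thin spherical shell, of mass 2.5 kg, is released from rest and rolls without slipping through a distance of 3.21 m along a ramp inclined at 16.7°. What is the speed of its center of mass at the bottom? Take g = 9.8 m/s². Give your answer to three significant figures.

For this body I = (2/3)MR², i.e. k = I/(MR²) = 2/3.
Rolling without slipping gives ω = v/R, so the total kinetic energy is ½Mv² + ½Iω² = ½(1+k)Mv² = (5/6)Mv².
The vertical drop is h = L sinθ = 3.21 × sin16.7° = 0.9224 m.
Setting Mgh = (5/6)Mv² gives v = √(2gh/(1+k)) = √(2·9.8·0.9224/1.667) ≈ 3.29 m/s.

v ≈ 3.29 m/s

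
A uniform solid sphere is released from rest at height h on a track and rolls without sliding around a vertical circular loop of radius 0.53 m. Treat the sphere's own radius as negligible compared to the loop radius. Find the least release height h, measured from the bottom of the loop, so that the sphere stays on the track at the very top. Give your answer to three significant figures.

h_min ≈ 1.43 m

For this body I = (2/5)MR², i.e. k = I/(MR²) = 0.4.
At the top, contact is just lost when gravity alone supplies the centripetal force: Mg = Mv_top²/r, i.e. v_top² = gr.
With ω = v/R, the kinetic energy at speed v is ½(1+k)Mv² = (7/10)Mv².
Energy conservation from release (height h) to the top (height 2r): Mgh = Mg(2r) + (7/10)M·gr.
Thus h_min = 2r + (1+k)r/2 = r(2 + 1.4/2) = 0.53 × 2.7 ≈ 1.43 m.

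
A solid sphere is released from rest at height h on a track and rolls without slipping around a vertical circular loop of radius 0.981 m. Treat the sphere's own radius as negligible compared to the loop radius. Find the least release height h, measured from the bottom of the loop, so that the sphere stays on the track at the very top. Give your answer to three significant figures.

h_min ≈ 2.65 m

For this body I = (2/5)MR², i.e. k = I/(MR²) = 0.4.
At the top, contact is just lost when gravity alone supplies the centripetal force: Mg = Mv_top²/r, i.e. v_top² = gr.
With ω = v/R, the kinetic energy at speed v is ½(1+k)Mv² = (7/10)Mv².
Energy conservation from release (height h) to the top (height 2r): Mgh = Mg(2r) + (7/10)M·gr.
Thus h_min = 2r + (1+k)r/2 = r(2 + 1.4/2) = 0.981 × 2.7 ≈ 2.65 m.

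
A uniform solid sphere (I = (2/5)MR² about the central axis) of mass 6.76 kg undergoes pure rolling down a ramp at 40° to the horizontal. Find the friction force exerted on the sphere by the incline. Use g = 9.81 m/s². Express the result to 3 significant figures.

With I = (2/5)MR², the ratio k = I/(MR²) is 0.4.
Translational: Mg sinθ − f = Ma. Rotational about the CM: fR = Iα = kMRa, so f = kMa.
Combining, a = g sinθ/(1+k) and f = kMa = kMg sinθ/(1+k).
f = 0.4 × 6.76 × 9.81 × sin40° / 1.4 ≈ 12.2 N.

f ≈ 12.2 N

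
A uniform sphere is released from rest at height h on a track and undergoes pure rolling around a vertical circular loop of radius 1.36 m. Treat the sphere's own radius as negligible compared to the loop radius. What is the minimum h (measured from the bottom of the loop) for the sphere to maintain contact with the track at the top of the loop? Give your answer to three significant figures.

h_min ≈ 3.67 m

With I = (2/5)MR², the ratio k = I/(MR²) is 0.4.
At the top of the loop, the minimum-contact condition is Mg = Mv_top²/r, so v_top² = gr.
With ω = v/R, the kinetic energy at speed v is ½(1+k)Mv² = (7/10)Mv².
Energy conservation from release (height h) to the top (height 2r): Mgh = Mg(2r) + (7/10)M·gr.
Thus h_min = 2r + (1+k)r/2 = r(2 + 1.4/2) = 1.36 × 2.7 ≈ 3.67 m.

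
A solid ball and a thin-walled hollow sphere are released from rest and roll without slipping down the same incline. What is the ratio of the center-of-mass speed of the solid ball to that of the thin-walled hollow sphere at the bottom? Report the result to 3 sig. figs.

v_ratio ≈ 1.09

Each satisfies Mgh = ½(1+k)Mv² with k = I/(MR²), so v ∝ 1/√(1+k).
For the solid ball k = 0.4; for the thin-walled hollow sphere k = 2/3.
v₁/v₂ = √((1+k₂)/(1+k₁)) = √(1.667/1.4) ≈ 1.09.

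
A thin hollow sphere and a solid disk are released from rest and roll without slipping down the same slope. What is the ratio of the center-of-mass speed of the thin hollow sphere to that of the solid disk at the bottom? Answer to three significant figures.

Each satisfies Mgh = ½(1+k)Mv² with k = I/(MR²), so v ∝ 1/√(1+k).
For the thin hollow sphere k = 2/3; for the solid disk k = 0.5.
v₁/v₂ = √((1+k₂)/(1+k₁)) = √(1.5/1.667) ≈ 0.949.

v_ratio ≈ 0.949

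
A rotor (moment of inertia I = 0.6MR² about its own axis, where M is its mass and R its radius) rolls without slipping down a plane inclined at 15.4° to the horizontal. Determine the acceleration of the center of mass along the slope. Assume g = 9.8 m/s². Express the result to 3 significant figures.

The moment of inertia is 0.6MR², giving k ≡ I/(MR²) = 0.6.
Along the incline Mg sinθ − f = Ma, and torque about the center fR = Iα = kMR²(a/R) gives f = kMa.
Eliminating f: Mg sinθ = (1+k)Ma, so a = g sinθ/(1+k) = 9.8 × sin15.4° / 1.6 ≈ 1.63 m/s².

a ≈ 1.63 m/s²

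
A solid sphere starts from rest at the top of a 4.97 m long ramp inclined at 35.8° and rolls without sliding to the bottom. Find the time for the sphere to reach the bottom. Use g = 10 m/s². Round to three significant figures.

Here I = (2/5)MR², so the shape factor k = I/(MR²) = 0.4.
Translational: Mg sinθ − f = Ma. Rotational about the CM: fR = Iα = kMRa, so f = kMa.
Hence a = g sinθ/(1+k) = 10×sin35.8°/1.4 = 4.178 m/s².
Starting from rest, L = ½at², so t = √(2L/a) = √(2×4.97/4.178) ≈ 1.54 s.

t ≈ 1.54 s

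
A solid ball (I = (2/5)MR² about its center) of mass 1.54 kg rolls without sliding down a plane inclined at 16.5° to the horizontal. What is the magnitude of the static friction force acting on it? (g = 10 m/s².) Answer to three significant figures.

f ≈ 1.25 N

Here I = (2/5)MR², so the shape factor k = I/(MR²) = 0.4.
Newton's second law down the slope: Mg sinθ − f = Ma. The torque equation fR = Iα (with α = a/R) gives f = kMa.
Combining, a = g sinθ/(1+k) and f = kMa = kMg sinθ/(1+k).
f = 0.4 × 1.54 × 10 × sin16.5° / 1.4 ≈ 1.25 N.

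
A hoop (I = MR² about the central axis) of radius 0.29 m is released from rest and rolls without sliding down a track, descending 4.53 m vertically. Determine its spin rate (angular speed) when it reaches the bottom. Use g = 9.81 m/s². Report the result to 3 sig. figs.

ω ≈ 23.0 rad/s

For this body I = MR², i.e. k = I/(MR²) = 1.
The rolling condition ω = v/R makes the rotational term ½I(v/R)² = ½kMv², so KE_total = ½(1+k)Mv² = Mv².
Energy conservation Mgh = ½(1+k)Mv² gives v = √(2gh/(1+k)) = √(2 × 9.81 × 4.53 / 2) = 6.666 m/s.
Then ω = v/R = 6.666 / 0.29 ≈ 23.0 rad/s.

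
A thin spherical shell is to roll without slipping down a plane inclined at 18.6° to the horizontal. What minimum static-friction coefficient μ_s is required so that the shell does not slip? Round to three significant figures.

μ_min ≈ 0.135

Here I = (2/3)MR², so the shape factor k = I/(MR²) = 2/3.
Newton's second law down the slope: Mg sinθ − f = Ma. The torque equation fR = Iα (with α = a/R) gives f = kMa.
These give a = g sinθ/(1+k) and the required friction f = kMg sinθ/(1+k).
The normal force is N = Mg cosθ, so μ_min = f/N = k tanθ/(1+k).
μ_min = (2/3) × tan18.6° / 1.667 ≈ 0.135.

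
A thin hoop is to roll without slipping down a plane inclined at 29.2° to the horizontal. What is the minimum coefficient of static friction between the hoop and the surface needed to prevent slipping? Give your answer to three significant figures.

The moment of inertia is MR², giving k ≡ I/(MR²) = 1.
Along the incline Mg sinθ − f = Ma, and torque about the center fR = Iα = kMR²(a/R) gives f = kMa.
These give a = g sinθ/(1+k) and the required friction f = kMg sinθ/(1+k).
With N = Mg cosθ, the no-slip condition f ≤ μN gives μ_min = f/N = k tanθ/(1+k).
μ_min = 1 × tan29.2° / 2 ≈ 0.279.

μ_min ≈ 0.279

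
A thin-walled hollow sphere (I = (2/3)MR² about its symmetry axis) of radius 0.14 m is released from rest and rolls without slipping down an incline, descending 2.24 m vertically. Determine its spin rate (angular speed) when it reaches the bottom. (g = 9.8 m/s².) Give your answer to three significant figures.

ω ≈ 36.7 rad/s

Here I = (2/3)MR², so the shape factor k = I/(MR²) = 2/3.
Rolling without slipping gives ω = v/R, so the total kinetic energy is ½Mv² + ½Iω² = ½(1+k)Mv² = (5/6)Mv².
Energy conservation Mgh = ½(1+k)Mv² gives v = √(2gh/(1+k)) = √(2 × 9.8 × 2.24 / 1.667) = 5.132 m/s.
The angular speed follows from ω = v/R = 5.132/0.14 ≈ 36.7 rad/s.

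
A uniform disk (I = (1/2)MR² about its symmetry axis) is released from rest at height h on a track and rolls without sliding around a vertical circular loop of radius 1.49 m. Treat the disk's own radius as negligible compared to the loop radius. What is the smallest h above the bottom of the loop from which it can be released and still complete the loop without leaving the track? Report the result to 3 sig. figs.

h_min ≈ 4.10 m

With I = (1/2)MR², the ratio k = I/(MR²) is 0.5.
At the top, contact is just lost when gravity alone supplies the centripetal force: Mg = Mv_top²/r, i.e. v_top² = gr.
With ω = v/R, the kinetic energy at speed v is ½(1+k)Mv² = (3/4)Mv².
Energy conservation from release (height h) to the top (height 2r): Mgh = Mg(2r) + (3/4)M·gr.
Thus h_min = 2r + (1+k)r/2 = r(2 + 1.5/2) = 1.49 × 2.75 ≈ 4.10 m.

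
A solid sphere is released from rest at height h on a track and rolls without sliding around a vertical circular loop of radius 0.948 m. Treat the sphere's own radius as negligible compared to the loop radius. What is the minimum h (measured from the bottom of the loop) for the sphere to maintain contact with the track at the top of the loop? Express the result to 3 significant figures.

h_min ≈ 2.56 m

With I = (2/5)MR², the ratio k = I/(MR²) is 0.4.
At the top, contact is just lost when gravity alone supplies the centripetal force: Mg = Mv_top²/r, i.e. v_top² = gr.
With ω = v/R, the kinetic energy at speed v is ½(1+k)Mv² = (7/10)Mv².
Energy conservation from release (height h) to the top (height 2r): Mgh = Mg(2r) + (7/10)M·gr.
Thus h_min = 2r + (1+k)r/2 = r(2 + 1.4/2) = 0.948 × 2.7 ≈ 2.56 m.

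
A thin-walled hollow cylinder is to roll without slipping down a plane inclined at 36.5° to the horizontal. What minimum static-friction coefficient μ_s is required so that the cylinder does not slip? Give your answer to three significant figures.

The moment of inertia is MR², giving k ≡ I/(MR²) = 1.
Translational: Mg sinθ − f = Ma. Rotational about the CM: fR = Iα = kMRa, so f = kMa.
These give a = g sinθ/(1+k) and the required friction f = kMg sinθ/(1+k).
The normal force is N = Mg cosθ, so μ_min = f/N = k tanθ/(1+k).
μ_min = 1 × tan36.5° / 2 ≈ 0.370.

μ_min ≈ 0.370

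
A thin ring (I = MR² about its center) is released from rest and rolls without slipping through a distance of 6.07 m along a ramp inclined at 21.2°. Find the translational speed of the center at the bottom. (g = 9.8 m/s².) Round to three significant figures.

v ≈ 4.64 m/s

For this body I = MR², i.e. k = I/(MR²) = 1.
Rolling without slipping gives ω = v/R, so the total kinetic energy is ½Mv² + ½Iω² = ½(1+k)Mv² = Mv².
The vertical drop is h = L sinθ = 6.07 × sin21.2° = 2.195 m.
Energy conservation: Mgh = Mv², so v = √(2gh/(1+k)) = √(2 × 9.8 × 2.195 / 2) ≈ 4.64 m/s.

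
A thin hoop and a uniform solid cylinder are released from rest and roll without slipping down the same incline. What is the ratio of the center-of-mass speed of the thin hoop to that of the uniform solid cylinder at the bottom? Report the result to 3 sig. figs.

v_ratio ≈ 0.866

Each satisfies Mgh = ½(1+k)Mv² with k = I/(MR²), so v ∝ 1/√(1+k).
For the thin hoop k = 1; for the uniform solid cylinder k = 0.5.
v₁/v₂ = √((1+k₂)/(1+k₁)) = √(1.5/2) ≈ 0.866.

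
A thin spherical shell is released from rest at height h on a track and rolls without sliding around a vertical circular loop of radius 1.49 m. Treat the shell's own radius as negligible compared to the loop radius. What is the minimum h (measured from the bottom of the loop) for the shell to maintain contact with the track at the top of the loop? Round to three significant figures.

The moment of inertia is (2/3)MR², giving k ≡ I/(MR²) = 2/3.
At the top of the loop, the minimum-contact condition is Mg = Mv_top²/r, so v_top² = gr.
With ω = v/R, the kinetic energy at speed v is ½(1+k)Mv² = (5/6)Mv².
Energy conservation from release (height h) to the top (height 2r): Mgh = Mg(2r) + (5/6)M·gr.
Thus h_min = 2r + (1+k)r/2 = r(2 + 1.667/2) = 1.49 × 2.833 ≈ 4.22 m.

h_min ≈ 4.22 m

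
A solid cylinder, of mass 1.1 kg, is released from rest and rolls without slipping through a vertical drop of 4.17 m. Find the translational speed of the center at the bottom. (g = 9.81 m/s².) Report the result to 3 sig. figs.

v ≈ 7.39 m/s

For this body I = (1/2)MR², i.e. k = I/(MR²) = 0.5.
The rolling condition ω = v/R makes the rotational term ½I(v/R)² = ½kMv², so KE_total = ½(1+k)Mv² = (3/4)Mv².
Energy conservation: Mgh = (3/4)Mv², so v = √(2gh/(1+k)) = √(2 × 9.81 × 4.17 / 1.5) ≈ 7.39 m/s.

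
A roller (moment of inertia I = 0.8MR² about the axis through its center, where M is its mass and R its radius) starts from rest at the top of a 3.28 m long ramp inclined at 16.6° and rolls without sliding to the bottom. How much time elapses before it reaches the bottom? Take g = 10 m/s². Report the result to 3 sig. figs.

Here I = 0.8MR², so the shape factor k = I/(MR²) = 0.8.
Translational: Mg sinθ − f = Ma. Rotational about the CM: fR = Iα = kMRa, so f = kMa.
Hence a = g sinθ/(1+k) = 10×sin16.6°/1.8 = 1.587 m/s².
With constant a from rest, t = √(2L/a) = √(2·3.28/1.587) ≈ 2.03 s.

t ≈ 2.03 s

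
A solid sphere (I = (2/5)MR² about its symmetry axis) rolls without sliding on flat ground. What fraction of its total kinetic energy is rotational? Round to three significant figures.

fraction ≈ 0.286

With I = (2/5)MR², the ratio k = I/(MR²) is 0.4.
With ω = v/R, KE_trans = ½Mv² and KE_rot = ½Iω² = ½kMv², so KE_total = ½(1+k)Mv².
The rotational fraction is therefore k/(1+k) = 0.4/1.4 ≈ 0.286.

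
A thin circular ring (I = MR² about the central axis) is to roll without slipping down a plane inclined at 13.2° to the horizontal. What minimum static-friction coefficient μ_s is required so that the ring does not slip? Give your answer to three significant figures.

For this body I = MR², i.e. k = I/(MR²) = 1.
Translational: Mg sinθ − f = Ma. Rotational about the CM: fR = Iα = kMRa, so f = kMa.
These give a = g sinθ/(1+k) and the required friction f = kMg sinθ/(1+k).
With N = Mg cosθ, the no-slip condition f ≤ μN gives μ_min = f/N = k tanθ/(1+k).
μ_min = 1 × tan13.2° / 2 ≈ 0.117.

μ_min ≈ 0.117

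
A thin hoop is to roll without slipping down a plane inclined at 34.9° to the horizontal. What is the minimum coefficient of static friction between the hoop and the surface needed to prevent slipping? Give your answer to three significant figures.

Here I = MR², so the shape factor k = I/(MR²) = 1.
Newton's second law down the slope: Mg sinθ − f = Ma. The torque equation fR = Iα (with α = a/R) gives f = kMa.
These give a = g sinθ/(1+k) and the required friction f = kMg sinθ/(1+k).
With N = Mg cosθ, the no-slip condition f ≤ μN gives μ_min = f/N = k tanθ/(1+k).
μ_min = 1 × tan34.9° / 2 ≈ 0.349.

μ_min ≈ 0.349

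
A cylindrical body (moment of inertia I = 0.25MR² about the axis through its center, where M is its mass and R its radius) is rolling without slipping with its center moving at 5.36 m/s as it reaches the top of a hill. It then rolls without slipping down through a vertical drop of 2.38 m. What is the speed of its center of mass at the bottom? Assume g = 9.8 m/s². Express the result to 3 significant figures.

v ≈ 8.13 m/s

For this body I = 0.25MR², i.e. k = I/(MR²) = 0.25.
Rolling without slipping gives ω = v/R, so the total kinetic energy is ½Mv² + ½Iω² = ½(1+k)Mv² = (5/8)Mv².
Conserving energy between top and bottom: (5/8)Mv² = (5/8)Mv₀² + Mgh, hence v² = v₀² + 2gh/(1+k).
v = √(5.36² + 2×9.8×2.38/1.25) = √66.05 ≈ 8.13 m/s.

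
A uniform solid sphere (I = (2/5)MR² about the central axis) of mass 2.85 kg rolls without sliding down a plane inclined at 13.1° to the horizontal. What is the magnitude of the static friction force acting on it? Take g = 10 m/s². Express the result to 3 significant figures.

For this body I = (2/5)MR², i.e. k = I/(MR²) = 0.4.
Translational: Mg sinθ − f = Ma. Rotational about the CM: fR = Iα = kMRa, so f = kMa.
Combining, a = g sinθ/(1+k) and f = kMa = kMg sinθ/(1+k).
f = 0.4 × 2.85 × 10 × sin13.1° / 1.4 ≈ 1.85 N.

f ≈ 1.85 N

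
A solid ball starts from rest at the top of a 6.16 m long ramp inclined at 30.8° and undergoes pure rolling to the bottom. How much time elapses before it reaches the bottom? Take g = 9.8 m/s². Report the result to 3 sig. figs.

t ≈ 1.85 s

The moment of inertia is (2/5)MR², giving k ≡ I/(MR²) = 0.4.
Translational: Mg sinθ − f = Ma. Rotational about the CM: fR = Iα = kMRa, so f = kMa.
Hence a = g sinθ/(1+k) = 9.8×sin30.8°/1.4 = 3.584 m/s².
Starting from rest, L = ½at², so t = √(2L/a) = √(2×6.16/3.584) ≈ 1.85 s.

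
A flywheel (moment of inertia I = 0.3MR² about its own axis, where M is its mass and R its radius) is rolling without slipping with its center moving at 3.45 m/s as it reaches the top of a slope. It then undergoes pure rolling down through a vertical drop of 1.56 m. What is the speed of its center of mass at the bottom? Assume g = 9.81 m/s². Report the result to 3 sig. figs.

For this body I = 0.3MR², i.e. k = I/(MR²) = 0.3.
Rolling without slipping gives ω = v/R, so the total kinetic energy is ½Mv² + ½Iω² = ½(1+k)Mv² = (13/20)Mv².
Energy conservation: (13/20)Mv₀² + Mgh = (13/20)Mv², so v² = v₀² + 2gh/(1+k).
v = √(3.45² + 2×9.81×1.56/1.3) = √35.45 ≈ 5.95 m/s.

v ≈ 5.95 m/s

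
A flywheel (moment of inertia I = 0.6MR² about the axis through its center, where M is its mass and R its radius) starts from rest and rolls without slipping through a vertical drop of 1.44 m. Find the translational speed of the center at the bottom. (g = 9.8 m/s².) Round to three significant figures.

v ≈ 4.20 m/s

The moment of inertia is 0.6MR², giving k ≡ I/(MR²) = 0.6.
The rolling condition ω = v/R makes the rotational term ½I(v/R)² = ½kMv², so KE_total = ½(1+k)Mv² = (4/5)Mv².
Energy conservation: Mgh = (4/5)Mv², so v = √(2gh/(1+k)) = √(2 × 9.8 × 1.44 / 1.6) ≈ 4.20 m/s.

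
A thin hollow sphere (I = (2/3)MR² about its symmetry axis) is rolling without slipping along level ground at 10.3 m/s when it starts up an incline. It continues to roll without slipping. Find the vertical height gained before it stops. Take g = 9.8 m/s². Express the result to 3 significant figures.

For this body I = (2/3)MR², i.e. k = I/(MR²) = 2/3.
Since it rolls without slipping, ω = v/R and KE = ½Mv² + ½Iω² = ½(1+k)Mv² = (5/6)Mv².
All of this converts to potential energy at the highest point: (5/6)Mv₀² = Mgh.
Thus h = (1+k)v₀²/(2g) = 1.667 × 10.3² / (2 × 9.8) ≈ 9.02 m.

h ≈ 9.02 m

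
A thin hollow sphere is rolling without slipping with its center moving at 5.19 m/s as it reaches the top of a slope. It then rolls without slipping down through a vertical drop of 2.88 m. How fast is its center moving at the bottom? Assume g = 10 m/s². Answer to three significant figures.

Here I = (2/3)MR², so the shape factor k = I/(MR²) = 2/3.
Pure rolling means v = ωR; then KE = ½Mv² + ½I(v/R)² = ½(1+k)Mv² = (5/6)Mv².
Conserving energy between top and bottom: (5/6)Mv² = (5/6)Mv₀² + Mgh, hence v² = v₀² + 2gh/(1+k).
v = √(5.19² + 2×10×2.88/1.667) = √61.5 ≈ 7.84 m/s.

v ≈ 7.84 m/s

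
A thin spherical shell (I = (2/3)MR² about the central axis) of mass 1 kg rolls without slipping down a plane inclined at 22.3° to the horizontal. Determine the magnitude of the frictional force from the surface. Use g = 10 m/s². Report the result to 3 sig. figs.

For this body I = (2/3)MR², i.e. k = I/(MR²) = 2/3.
Along the incline Mg sinθ − f = Ma, and torque about the center fR = Iα = kMR²(a/R) gives f = kMa.
Combining, a = g sinθ/(1+k) and f = kMa = kMg sinθ/(1+k).
f = (2/3) × 1 × 10 × sin22.3° / 1.667 ≈ 1.52 N.

f ≈ 1.52 N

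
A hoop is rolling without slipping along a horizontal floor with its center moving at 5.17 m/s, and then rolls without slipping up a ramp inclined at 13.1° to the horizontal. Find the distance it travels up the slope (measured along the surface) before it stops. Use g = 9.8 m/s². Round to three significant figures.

d ≈ 12.0 m

With I = MR², the ratio k = I/(MR²) is 1.
Pure rolling means v = ωR; then KE = ½Mv² + ½I(v/R)² = ½(1+k)Mv² = Mv².
Setting this equal to Mgh gives the vertical rise h = (1+k)v₀²/(2g) = 2×5.17²/(2×9.8) = 2.727 m.
Along the incline, d = h/sinθ = 2.727/sin13.1° ≈ 12.0 m.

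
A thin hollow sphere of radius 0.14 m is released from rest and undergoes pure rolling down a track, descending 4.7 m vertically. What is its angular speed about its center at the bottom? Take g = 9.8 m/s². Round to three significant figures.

ω ≈ 53.1 rad/s

Here I = (2/3)MR², so the shape factor k = I/(MR²) = 2/3.
The rolling condition ω = v/R makes the rotational term ½I(v/R)² = ½kMv², so KE_total = ½(1+k)Mv² = (5/6)Mv².
Energy conservation Mgh = ½(1+k)Mv² gives v = √(2gh/(1+k)) = √(2 × 9.8 × 4.7 / 1.667) = 7.435 m/s.
Then ω = v/R = 7.435 / 0.14 ≈ 53.1 rad/s.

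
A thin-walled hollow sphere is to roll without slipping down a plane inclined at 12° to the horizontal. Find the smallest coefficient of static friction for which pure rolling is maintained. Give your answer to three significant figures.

μ_min ≈ 0.0850

With I = (2/3)MR², the ratio k = I/(MR²) is 2/3.
Translational: Mg sinθ − f = Ma. Rotational about the CM: fR = Iα = kMRa, so f = kMa.
These give a = g sinθ/(1+k) and the required friction f = kMg sinθ/(1+k).
The normal force is N = Mg cosθ, so μ_min = f/N = k tanθ/(1+k).
μ_min = (2/3) × tan12° / 1.667 ≈ 0.0850.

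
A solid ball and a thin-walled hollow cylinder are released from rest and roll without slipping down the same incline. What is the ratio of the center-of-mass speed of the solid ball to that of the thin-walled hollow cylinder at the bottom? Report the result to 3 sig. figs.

Each satisfies Mgh = ½(1+k)Mv² with k = I/(MR²), so v ∝ 1/√(1+k).
For the solid ball k = 0.4; for the thin-walled hollow cylinder k = 1.
v₁/v₂ = √((1+k₂)/(1+k₁)) = √(2/1.4) ≈ 1.20.

v_ratio ≈ 1.20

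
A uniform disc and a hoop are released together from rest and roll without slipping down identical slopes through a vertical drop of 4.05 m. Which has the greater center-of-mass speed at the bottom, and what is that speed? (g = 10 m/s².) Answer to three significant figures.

For rolling without slipping, Mgh = ½(1+k)Mv² where k = I/(MR²), so v = √(2gh/(1+k)).
Uniform disc: k = 0.5, giving v = √(2×10×4.05/1.5) = 7.348 m/s.
Hoop: k = 1, giving v = √(2×10×4.05/2) = 6.364 m/s.
The smaller k wins: the uniform disc, at ≈ 7.35 m/s.

the uniform disc, at v ≈ 7.35 m/s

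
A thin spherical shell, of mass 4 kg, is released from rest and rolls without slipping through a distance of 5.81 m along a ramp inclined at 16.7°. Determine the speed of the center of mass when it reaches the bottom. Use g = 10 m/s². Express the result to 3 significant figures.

Here I = (2/3)MR², so the shape factor k = I/(MR²) = 2/3.
Pure rolling means v = ωR; then KE = ½Mv² + ½I(v/R)² = ½(1+k)Mv² = (5/6)Mv².
The vertical drop is h = L sinθ = 5.81 × sin16.7° = 1.67 m.
Energy conservation: Mgh = (5/6)Mv², so v = √(2gh/(1+k)) = √(2 × 10 × 1.67 / 1.667) ≈ 4.48 m/s.

v ≈ 4.48 m/s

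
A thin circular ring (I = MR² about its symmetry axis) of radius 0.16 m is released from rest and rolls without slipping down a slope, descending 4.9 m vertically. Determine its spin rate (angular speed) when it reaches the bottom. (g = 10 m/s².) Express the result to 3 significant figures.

With I = MR², the ratio k = I/(MR²) is 1.
Since it rolls without slipping, ω = v/R and KE = ½Mv² + ½Iω² = ½(1+k)Mv² = Mv².
Energy conservation Mgh = ½(1+k)Mv² gives v = √(2gh/(1+k)) = √(2 × 10 × 4.9 / 2) = 7 m/s.
The angular speed follows from ω = v/R = 7/0.16 ≈ 43.8 rad/s.

ω ≈ 43.8 rad/s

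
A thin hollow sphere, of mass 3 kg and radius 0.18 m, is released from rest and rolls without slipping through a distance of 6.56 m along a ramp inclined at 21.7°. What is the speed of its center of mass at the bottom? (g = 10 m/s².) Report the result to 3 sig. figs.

Here I = (2/3)MR², so the shape factor k = I/(MR²) = 2/3.
Since it rolls without slipping, ω = v/R and KE = ½Mv² + ½Iω² = ½(1+k)Mv² = (5/6)Mv².
The vertical drop is h = L sinθ = 6.56 × sin21.7° = 2.426 m.
Setting Mgh = (5/6)Mv² gives v = √(2gh/(1+k)) = √(2·10·2.426/1.667) ≈ 5.40 m/s.

v ≈ 5.40 m/s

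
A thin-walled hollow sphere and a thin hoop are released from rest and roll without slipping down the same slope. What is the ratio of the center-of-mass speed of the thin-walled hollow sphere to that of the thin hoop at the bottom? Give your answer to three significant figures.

v_ratio ≈ 1.10

Each satisfies Mgh = ½(1+k)Mv² with k = I/(MR²), so v ∝ 1/√(1+k).
For the thin-walled hollow sphere k = 2/3; for the thin hoop k = 1.
v₁/v₂ = √((1+k₂)/(1+k₁)) = √(2/1.667) ≈ 1.10.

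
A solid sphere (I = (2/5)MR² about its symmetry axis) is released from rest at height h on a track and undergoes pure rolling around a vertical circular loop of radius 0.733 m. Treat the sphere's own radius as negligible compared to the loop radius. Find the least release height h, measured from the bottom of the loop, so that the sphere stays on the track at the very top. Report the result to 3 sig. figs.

The moment of inertia is (2/5)MR², giving k ≡ I/(MR²) = 0.4.
At the top of the loop, the minimum-contact condition is Mg = Mv_top²/r, so v_top² = gr.
With ω = v/R, the kinetic energy at speed v is ½(1+k)Mv² = (7/10)Mv².
Energy conservation from release (height h) to the top (height 2r): Mgh = Mg(2r) + (7/10)M·gr.
Thus h_min = 2r + (1+k)r/2 = r(2 + 1.4/2) = 0.733 × 2.7 ≈ 1.98 m.

h_min ≈ 1.98 m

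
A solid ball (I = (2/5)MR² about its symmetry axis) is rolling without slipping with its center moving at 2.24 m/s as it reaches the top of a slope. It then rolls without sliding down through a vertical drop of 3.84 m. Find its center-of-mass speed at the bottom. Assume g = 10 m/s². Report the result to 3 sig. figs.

The moment of inertia is (2/5)MR², giving k ≡ I/(MR²) = 0.4.
Rolling without slipping gives ω = v/R, so the total kinetic energy is ½Mv² + ½Iω² = ½(1+k)Mv² = (7/10)Mv².
Energy conservation: (7/10)Mv₀² + Mgh = (7/10)Mv², so v² = v₀² + 2gh/(1+k).
v = √(2.24² + 2×10×3.84/1.4) = √59.87 ≈ 7.74 m/s.

v ≈ 7.74 m/s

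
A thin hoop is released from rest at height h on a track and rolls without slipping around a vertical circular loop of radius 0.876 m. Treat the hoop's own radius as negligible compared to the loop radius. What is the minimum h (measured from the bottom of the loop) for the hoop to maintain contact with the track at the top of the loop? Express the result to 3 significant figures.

With I = MR², the ratio k = I/(MR²) is 1.
At the top, contact is just lost when gravity alone supplies the centripetal force: Mg = Mv_top²/r, i.e. v_top² = gr.
With ω = v/R, the kinetic energy at speed v is ½(1+k)Mv² = Mv².
Energy conservation from release (height h) to the top (height 2r): Mgh = Mg(2r) + M·gr.
Thus h_min = 2r + (1+k)r/2 = r(2 + 2/2) = 0.876 × 3 ≈ 2.63 m.

h_min ≈ 2.63 m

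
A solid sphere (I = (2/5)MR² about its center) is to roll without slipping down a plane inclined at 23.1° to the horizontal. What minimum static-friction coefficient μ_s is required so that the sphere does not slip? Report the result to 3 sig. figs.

μ_min ≈ 0.122

For this body I = (2/5)MR², i.e. k = I/(MR²) = 0.4.
Along the incline Mg sinθ − f = Ma, and torque about the center fR = Iα = kMR²(a/R) gives f = kMa.
These give a = g sinθ/(1+k) and the required friction f = kMg sinθ/(1+k).
With N = Mg cosθ, the no-slip condition f ≤ μN gives μ_min = f/N = k tanθ/(1+k).
μ_min = 0.4 × tan23.1° / 1.4 ≈ 0.122.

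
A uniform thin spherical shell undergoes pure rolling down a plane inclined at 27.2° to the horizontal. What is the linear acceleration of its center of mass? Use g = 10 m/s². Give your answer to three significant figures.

a ≈ 2.74 m/s²

For this body I = (2/3)MR², i.e. k = I/(MR²) = 2/3.
Translational: Mg sinθ − f = Ma. Rotational about the CM: fR = Iα = kMRa, so f = kMa.
Eliminating f: Mg sinθ = (1+k)Ma, so a = g sinθ/(1+k) = 10 × sin27.2° / 1.667 ≈ 2.74 m/s².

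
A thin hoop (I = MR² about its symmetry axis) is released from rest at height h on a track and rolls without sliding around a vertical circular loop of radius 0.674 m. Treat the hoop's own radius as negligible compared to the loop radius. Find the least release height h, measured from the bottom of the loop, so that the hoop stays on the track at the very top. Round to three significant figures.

Here I = MR², so the shape factor k = I/(MR²) = 1.
At the top, contact is just lost when gravity alone supplies the centripetal force: Mg = Mv_top²/r, i.e. v_top² = gr.
With ω = v/R, the kinetic energy at speed v is ½(1+k)Mv² = Mv².
Energy conservation from release (height h) to the top (height 2r): Mgh = Mg(2r) + M·gr.
Thus h_min = 2r + (1+k)r/2 = r(2 + 2/2) = 0.674 × 3 ≈ 2.02 m.

h_min ≈ 2.02 m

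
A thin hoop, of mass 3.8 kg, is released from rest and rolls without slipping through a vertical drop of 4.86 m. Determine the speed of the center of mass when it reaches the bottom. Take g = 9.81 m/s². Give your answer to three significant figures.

Here I = MR², so the shape factor k = I/(MR²) = 1.
Since it rolls without slipping, ω = v/R and KE = ½Mv² + ½Iω² = ½(1+k)Mv² = Mv².
Energy conservation: Mgh = Mv², so v = √(2gh/(1+k)) = √(2 × 9.81 × 4.86 / 2) ≈ 6.90 m/s.

v ≈ 6.90 m/s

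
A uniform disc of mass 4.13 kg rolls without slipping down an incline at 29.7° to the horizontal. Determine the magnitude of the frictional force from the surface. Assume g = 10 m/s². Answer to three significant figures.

With I = (1/2)MR², the ratio k = I/(MR²) is 0.5.
Translational: Mg sinθ − f = Ma. Rotational about the CM: fR = Iα = kMRa, so f = kMa.
Combining, a = g sinθ/(1+k) and f = kMa = kMg sinθ/(1+k).
f = 0.5 × 4.13 × 10 × sin29.7° / 1.5 ≈ 6.82 N.

f ≈ 6.82 N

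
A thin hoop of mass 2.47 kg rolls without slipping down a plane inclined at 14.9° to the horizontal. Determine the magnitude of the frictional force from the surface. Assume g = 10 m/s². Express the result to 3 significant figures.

f ≈ 3.18 N

Here I = MR², so the shape factor k = I/(MR²) = 1.
Along the incline Mg sinθ − f = Ma, and torque about the center fR = Iα = kMR²(a/R) gives f = kMa.
Combining, a = g sinθ/(1+k) and f = kMa = kMg sinθ/(1+k).
f = 1 × 2.47 × 10 × sin14.9° / 2 ≈ 3.18 N.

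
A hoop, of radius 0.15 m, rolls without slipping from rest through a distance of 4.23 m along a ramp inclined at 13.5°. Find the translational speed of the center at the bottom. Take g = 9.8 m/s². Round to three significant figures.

For this body I = MR², i.e. k = I/(MR²) = 1.
Pure rolling means v = ωR; then KE = ½Mv² + ½I(v/R)² = ½(1+k)Mv² = Mv².
The vertical drop is h = L sinθ = 4.23 × sin13.5° = 0.9875 m.
Energy conservation: Mgh = Mv², so v = √(2gh/(1+k)) = √(2 × 9.8 × 0.9875 / 2) ≈ 3.11 m/s.

v ≈ 3.11 m/s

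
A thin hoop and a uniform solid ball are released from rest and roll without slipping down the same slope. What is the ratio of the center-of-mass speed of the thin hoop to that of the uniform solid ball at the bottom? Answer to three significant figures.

Each satisfies Mgh = ½(1+k)Mv² with k = I/(MR²), so v ∝ 1/√(1+k).
For the thin hoop k = 1; for the uniform solid ball k = 0.4.
v₁/v₂ = √((1+k₂)/(1+k₁)) = √(1.4/2) ≈ 0.837.

v_ratio ≈ 0.837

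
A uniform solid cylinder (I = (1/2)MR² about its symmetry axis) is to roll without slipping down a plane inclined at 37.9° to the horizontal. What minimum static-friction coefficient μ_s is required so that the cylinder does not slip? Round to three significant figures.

μ_min ≈ 0.259

For this body I = (1/2)MR², i.e. k = I/(MR²) = 0.5.
Along the incline Mg sinθ − f = Ma, and torque about the center fR = Iα = kMR²(a/R) gives f = kMa.
These give a = g sinθ/(1+k) and the required friction f = kMg sinθ/(1+k).
With N = Mg cosθ, the no-slip condition f ≤ μN gives μ_min = f/N = k tanθ/(1+k).
μ_min = 0.5 × tan37.9° / 1.5 ≈ 0.259.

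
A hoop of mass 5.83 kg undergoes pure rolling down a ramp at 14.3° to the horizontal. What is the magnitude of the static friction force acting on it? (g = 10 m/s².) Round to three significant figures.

f ≈ 7.20 N

For this body I = MR², i.e. k = I/(MR²) = 1.
Translational: Mg sinθ − f = Ma. Rotational about the CM: fR = Iα = kMRa, so f = kMa.
Combining, a = g sinθ/(1+k) and f = kMa = kMg sinθ/(1+k).
f = 1 × 5.83 × 10 × sin14.3° / 2 ≈ 7.20 N.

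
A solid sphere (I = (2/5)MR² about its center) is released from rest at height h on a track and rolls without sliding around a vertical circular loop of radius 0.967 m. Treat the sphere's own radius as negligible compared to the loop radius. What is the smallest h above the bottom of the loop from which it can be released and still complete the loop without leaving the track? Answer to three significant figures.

Here I = (2/5)MR², so the shape factor k = I/(MR²) = 0.4.
At the top of the loop, the minimum-contact condition is Mg = Mv_top²/r, so v_top² = gr.
With ω = v/R, the kinetic energy at speed v is ½(1+k)Mv² = (7/10)Mv².
Energy conservation from release (height h) to the top (height 2r): Mgh = Mg(2r) + (7/10)M·gr.
Thus h_min = 2r + (1+k)r/2 = r(2 + 1.4/2) = 0.967 × 2.7 ≈ 2.61 m.

h_min ≈ 2.61 m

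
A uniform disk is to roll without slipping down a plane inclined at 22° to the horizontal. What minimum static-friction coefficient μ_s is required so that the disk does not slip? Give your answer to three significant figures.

Here I = (1/2)MR², so the shape factor k = I/(MR²) = 0.5.
Newton's second law down the slope: Mg sinθ − f = Ma. The torque equation fR = Iα (with α = a/R) gives f = kMa.
These give a = g sinθ/(1+k) and the required friction f = kMg sinθ/(1+k).
With N = Mg cosθ, the no-slip condition f ≤ μN gives μ_min = f/N = k tanθ/(1+k).
μ_min = 0.5 × tan22° / 1.5 ≈ 0.135.

μ_min ≈ 0.135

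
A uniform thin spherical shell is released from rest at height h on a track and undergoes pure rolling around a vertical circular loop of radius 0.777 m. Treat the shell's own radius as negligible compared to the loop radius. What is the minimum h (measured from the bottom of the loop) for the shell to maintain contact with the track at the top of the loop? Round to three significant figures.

h_min ≈ 2.20 m

Here I = (2/3)MR², so the shape factor k = I/(MR²) = 2/3.
At the top of the loop, the minimum-contact condition is Mg = Mv_top²/r, so v_top² = gr.
With ω = v/R, the kinetic energy at speed v is ½(1+k)Mv² = (5/6)Mv².
Energy conservation from release (height h) to the top (height 2r): Mgh = Mg(2r) + (5/6)M·gr.
Thus h_min = 2r + (1+k)r/2 = r(2 + 1.667/2) = 0.777 × 2.833 ≈ 2.20 m.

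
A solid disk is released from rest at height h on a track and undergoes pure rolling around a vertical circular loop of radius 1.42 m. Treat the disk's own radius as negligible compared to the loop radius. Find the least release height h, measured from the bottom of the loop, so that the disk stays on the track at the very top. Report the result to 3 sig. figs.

h_min ≈ 3.91 m

Here I = (1/2)MR², so the shape factor k = I/(MR²) = 0.5.
At the top, contact is just lost when gravity alone supplies the centripetal force: Mg = Mv_top²/r, i.e. v_top² = gr.
With ω = v/R, the kinetic energy at speed v is ½(1+k)Mv² = (3/4)Mv².
Energy conservation from release (height h) to the top (height 2r): Mgh = Mg(2r) + (3/4)M·gr.
Thus h_min = 2r + (1+k)r/2 = r(2 + 1.5/2) = 1.42 × 2.75 ≈ 3.91 m.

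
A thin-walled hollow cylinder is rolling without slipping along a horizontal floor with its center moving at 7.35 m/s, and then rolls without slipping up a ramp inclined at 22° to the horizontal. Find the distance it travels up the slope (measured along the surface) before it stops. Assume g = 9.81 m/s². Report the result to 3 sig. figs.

d ≈ 14.7 m

The moment of inertia is MR², giving k ≡ I/(MR²) = 1.
Pure rolling means v = ωR; then KE = ½Mv² + ½I(v/R)² = ½(1+k)Mv² = Mv².
Setting this equal to Mgh gives the vertical rise h = (1+k)v₀²/(2g) = 2×7.35²/(2×9.81) = 5.507 m.
Along the incline, d = h/sinθ = 5.507/sin22° ≈ 14.7 m.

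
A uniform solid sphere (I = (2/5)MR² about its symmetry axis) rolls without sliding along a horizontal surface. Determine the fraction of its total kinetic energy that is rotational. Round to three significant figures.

fraction ≈ 0.286

Here I = (2/5)MR², so the shape factor k = I/(MR²) = 0.4.
Since ω = v/R, the translational part is ½Mv² and the rotational part is ½I(v/R)² = ½kMv²; the total is ½(1+k)Mv².
The rotational fraction is therefore k/(1+k) = 0.4/1.4 ≈ 0.286.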